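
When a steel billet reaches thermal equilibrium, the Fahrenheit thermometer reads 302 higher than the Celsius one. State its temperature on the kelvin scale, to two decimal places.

610.65 K

Let x be the Celsius reading; then the Fahrenheit reading is 1.8·x + 32.
(1.8·x + 32) - x = 302  ⇒  (0.8)·x = 270  ⇒  x = 337.5000°C.
In kelvin: 337.5000 + 273.15 = 610.65 K.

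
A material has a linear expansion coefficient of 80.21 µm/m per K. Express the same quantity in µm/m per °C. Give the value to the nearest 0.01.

80.21 µm/m per °C

Since only a temperature interval is involved, the additive offset between the scales drops out.
A change of 1°C is a change of 1 K, so per °C the value is 80.21 × 1 = 80.21.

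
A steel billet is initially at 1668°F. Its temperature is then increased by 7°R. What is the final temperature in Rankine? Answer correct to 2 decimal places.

Initial temperature in Celsius: (1668 - 32) × 5/9 = 908.8889°C.
The 7°R change is an interval, so only the factor 5/9 applies: +7 × 5/9 = +3.8889°C.
Final Celsius temperature: 908.8889 + 3.8889 = 912.7778°C.
In Rankine: 912.7778 × 1.8 + 491.67 = 2134.67°R.

2134.67°R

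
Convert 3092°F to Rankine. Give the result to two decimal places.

3551.67°R

In Celsius: (3092 - 32) × 5/9 = 1700.0000°C.
In Rankine: 1700.0000 × 1.8 + 491.67 = 3551.67°R.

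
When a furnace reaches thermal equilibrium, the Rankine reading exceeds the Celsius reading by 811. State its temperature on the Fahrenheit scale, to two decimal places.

750.49°F

Let x be the Celsius reading; then the Rankine reading is 1.8·x + 491.67.
(1.8·x + 491.67) - x = 811  ⇒  (0.8)·x = 319.33  ⇒  x = 399.1625°C.
In Fahrenheit: 399.1625 × 1.8 + 32 = 750.49°F.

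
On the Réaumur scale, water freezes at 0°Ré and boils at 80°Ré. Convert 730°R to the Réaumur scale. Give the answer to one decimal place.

First in Celsius: (730 - 491.67) × 5/9 = 132.4056°C.
Linearly onto the Réaumur scale: 0 + (132.4056 / 100) × (80 - 0) = 105.9°Ré.

105.9°Ré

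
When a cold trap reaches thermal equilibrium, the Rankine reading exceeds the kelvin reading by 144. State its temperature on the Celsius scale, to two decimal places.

-93.15°C

Let x be the Rankine reading; then the kelvin reading is 5/9·x.
(5/9·x) - x = -144  ⇒  (-4/9)·x = -144  ⇒  x = 324.0000°R.
In Celsius: (324 - 491.67) × 5/9 = -93.15°C.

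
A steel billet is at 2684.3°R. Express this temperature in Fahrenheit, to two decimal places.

2224.63°F

In Celsius: (2684.3 - 491.67) × 5/9 = 1218.1278°C.
In Fahrenheit: 1218.1278 × 1.8 + 32 = 2224.63°F.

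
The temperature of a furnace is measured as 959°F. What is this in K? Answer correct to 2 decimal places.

In Celsius: (959 - 32) × 5/9 = 515.0000°C.
In kelvin: 515.0000 + 273.15 = 788.15 K.

788.15 K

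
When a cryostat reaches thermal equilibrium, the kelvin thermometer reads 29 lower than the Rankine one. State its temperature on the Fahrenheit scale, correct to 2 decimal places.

-394.42°F

Let x be the Rankine reading; then the kelvin reading is 5/9·x.
(5/9·x) - x = -29  ⇒  (-4/9)·x = -29  ⇒  x = 65.2500°R.
In Celsius: (65.25 - 491.67) × 5/9 = -236.9000°C.
In Fahrenheit: -236.9000 × 1.8 + 32 = -394.42°F.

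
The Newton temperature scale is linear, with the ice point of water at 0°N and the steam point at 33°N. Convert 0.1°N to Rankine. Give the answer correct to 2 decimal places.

Linear interpolation between the fixed points: C = (0.1 - 0) × 100 / (33 - 0) = 0.3030°C.
Then 0.3030 × 1.8 + 491.67 = 492.22°R.

492.22°R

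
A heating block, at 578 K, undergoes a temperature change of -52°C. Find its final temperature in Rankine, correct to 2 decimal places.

946.80°R

Initial temperature in Celsius: 578 - 273.15 = 304.8500°C.
Final Celsius temperature: 304.8500 - 52.0000 = 252.8500°C.
In Rankine: 252.8500 × 1.8 + 491.67 = 946.80°R.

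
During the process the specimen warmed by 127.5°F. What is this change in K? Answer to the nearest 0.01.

70.83 K

Only the scale ratio 5/9 matters for a change in temperature.
127.5 × 5/9 = 70.83.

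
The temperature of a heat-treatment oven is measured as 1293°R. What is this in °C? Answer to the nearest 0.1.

In Celsius: (1293 - 491.67) × 5/9 = 445.1833°C.

445.2°C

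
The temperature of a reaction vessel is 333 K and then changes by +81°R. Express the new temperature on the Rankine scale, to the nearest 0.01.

Initial temperature in Celsius: 333 - 273.15 = 59.8500°C.
The 81°R change is an interval, so only the factor 5/9 applies: +81 × 5/9 = +45.0000°C.
Final Celsius temperature: 59.8500 + 45.0000 = 104.8500°C.
In Rankine: 104.8500 × 1.8 + 491.67 = 680.40°R.

680.40°R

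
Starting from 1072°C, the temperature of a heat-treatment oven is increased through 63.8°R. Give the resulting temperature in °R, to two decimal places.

2485.07°R

The 63.8°R change is an interval, so only the factor 5/9 applies: +63.8 × 5/9 = +35.4444°C.
Final Celsius temperature: 1072.0000 + 35.4444 = 1107.4444°C.
In Rankine: 1107.4444 × 1.8 + 491.67 = 2485.07°R.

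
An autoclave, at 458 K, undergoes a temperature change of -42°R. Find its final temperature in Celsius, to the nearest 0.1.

161.5°C

Initial temperature in Celsius: 458 - 273.15 = 184.8500°C.
The 42°R change is an interval, so only the factor 5/9 applies: -42 × 5/9 = -23.3333°C.
Final Celsius temperature: 184.8500 - 23.3333 = 161.5167°C.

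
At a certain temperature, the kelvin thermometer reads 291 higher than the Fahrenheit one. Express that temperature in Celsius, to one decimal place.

-62.3°C

Let x be the Fahrenheit reading; then the kelvin reading is 5/9·x + 255.372.
(5/9·x + 255.372) - x = 291  ⇒  (-4/9)·x = 35.6278  ⇒  x = -80.1625°F.
In Celsius: (-80.1625 - 32) × 5/9 = -62.3°C.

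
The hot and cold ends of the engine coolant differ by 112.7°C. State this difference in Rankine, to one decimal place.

An interval of 1°C corresponds to 1.8°R.
112.7 × 1.8 = 202.9.

202.9°R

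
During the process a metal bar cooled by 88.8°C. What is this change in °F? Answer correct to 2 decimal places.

An interval of 1°C corresponds to 1.8°F.
88.8 × 1.8 = 159.84.

159.84°F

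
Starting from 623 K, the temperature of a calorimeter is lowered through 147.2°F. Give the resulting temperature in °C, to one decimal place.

Initial temperature in Celsius: 623 - 273.15 = 349.8500°C.
The 147.2°F change is an interval, so only the factor 5/9 applies: -147.2 × 5/9 = -81.7778°C.
Final Celsius temperature: 349.8500 - 81.7778 = 268.0722°C.

268.1°C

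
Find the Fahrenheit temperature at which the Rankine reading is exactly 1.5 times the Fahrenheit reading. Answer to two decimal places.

919.34°F

Let F be the Fahrenheit reading. The Rankine reading is R = 1·F + 459.67.
Require R = 1.5·F: 1·F + 459.67 = 1.5·F.
(-0.5)·F = -459.67  ⇒  F = 919.34.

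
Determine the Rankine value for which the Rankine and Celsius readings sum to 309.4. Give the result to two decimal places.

374.50°R

Let R be the Rankine reading. The Celsius reading is C = 5/9·R - 273.15.
Require R + C = 309.4: (14/9)·R - 273.15 = 309.4.
R = (309.4 + 273.15) / (14/9) = 374.50.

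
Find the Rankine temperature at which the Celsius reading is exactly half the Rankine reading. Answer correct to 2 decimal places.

Let R be the Rankine reading. The Celsius reading is C = 5/9·R - 273.15.
Require C = 0.5·R: 5/9·R - 273.15 = 0.5·R.
(1/18)·R = 273.15  ⇒  R = 4916.70.

4916.70°R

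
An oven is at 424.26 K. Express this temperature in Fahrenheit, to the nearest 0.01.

304.00°F

In Celsius: 424.26 - 273.15 = 151.1100°C.
In Fahrenheit: 151.1100 × 1.8 + 32 = 304.00°F.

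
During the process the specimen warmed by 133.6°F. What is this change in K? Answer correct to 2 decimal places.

An interval of 1°F corresponds to 5/9 K.
133.6 × 5/9 = 74.22.

74.22 K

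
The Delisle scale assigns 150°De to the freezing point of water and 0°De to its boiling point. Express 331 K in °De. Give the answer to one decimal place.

First in Celsius: 331 - 273.15 = 57.8500°C.
Linearly onto the Delisle scale: 150 + (57.8500 / 100) × (0 - 150) = 63.2°De.

63.2°De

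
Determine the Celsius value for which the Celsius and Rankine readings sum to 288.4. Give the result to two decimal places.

-72.60°C

Let C be the Celsius reading. The Rankine reading is R = 1.8·C + 491.67.
Require C + R = 288.4: (2.8)·C + 491.67 = 288.4.
C = (288.4 - 491.67) / (2.8) = -72.60.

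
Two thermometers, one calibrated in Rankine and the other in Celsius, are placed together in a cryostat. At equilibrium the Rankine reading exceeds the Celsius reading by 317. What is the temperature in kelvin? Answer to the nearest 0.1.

Let x be the Rankine reading; then the Celsius reading is 5/9·x - 273.15.
(5/9·x - 273.15) - x = -317  ⇒  (-4/9)·x = -43.85  ⇒  x = 98.6625°R.
In Celsius: (98.6625 - 491.67) × 5/9 = -218.3375°C.
In kelvin: -218.3375 + 273.15 = 54.8 K.

54.8 K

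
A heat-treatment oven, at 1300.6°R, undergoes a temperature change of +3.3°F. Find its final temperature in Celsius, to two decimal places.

451.24°C

Initial temperature in Celsius: (1300.6 - 491.67) × 5/9 = 449.4056°C.
The 3.3°F change is an interval, so only the factor 5/9 applies: +3.3 × 5/9 = +1.8333°C.
Final Celsius temperature: 449.4056 + 1.8333 = 451.2389°C.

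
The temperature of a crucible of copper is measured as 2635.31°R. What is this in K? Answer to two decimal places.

1464.06 K

In Celsius: (2635.31 - 491.67) × 5/9 = 1190.9111°C.
In kelvin: 1190.9111 + 273.15 = 1464.06 K.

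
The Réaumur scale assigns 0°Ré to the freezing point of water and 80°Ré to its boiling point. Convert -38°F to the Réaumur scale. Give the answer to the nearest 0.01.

First in Celsius: (-38 - 32) × 5/9 = -38.8889°C.
Linearly onto the Réaumur scale: 0 + (-38.8889 / 100) × (80 - 0) = -31.11°Ré.

-31.11°Ré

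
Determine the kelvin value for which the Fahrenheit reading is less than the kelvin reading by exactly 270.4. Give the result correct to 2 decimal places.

236.59 K

Let K be the kelvin reading. The Fahrenheit reading is F = 1.8·K - 459.67.
Require F - K = -270.4: (0.8)·K - 459.67 = -270.4.
K = (-270.4 + 459.67) / (0.8) = 236.59.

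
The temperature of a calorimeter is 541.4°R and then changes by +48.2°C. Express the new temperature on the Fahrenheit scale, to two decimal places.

168.49°F

Initial temperature in Celsius: (541.4 - 491.67) × 5/9 = 27.6278°C.
Final Celsius temperature: 27.6278 + 48.2000 = 75.8278°C.
In Fahrenheit: 75.8278 × 1.8 + 32 = 168.49°F.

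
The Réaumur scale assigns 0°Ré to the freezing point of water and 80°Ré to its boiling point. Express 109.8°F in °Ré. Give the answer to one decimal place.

First in Celsius: (109.8 - 32) × 5/9 = 43.2222°C.
Linearly onto the Réaumur scale: 0 + (43.2222 / 100) × (80 - 0) = 34.6°Ré.

34.6°Ré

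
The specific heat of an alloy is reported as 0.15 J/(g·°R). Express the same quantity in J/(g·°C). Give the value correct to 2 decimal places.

0.27 J/(g·°C)

Since only a temperature interval is involved, the additive offset between the scales drops out.
A change of 1°C is a change of 1.8°R, so per °C the value is 0.15 × 1.8 = 0.27.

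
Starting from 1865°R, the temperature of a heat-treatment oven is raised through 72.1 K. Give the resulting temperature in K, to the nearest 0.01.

Initial temperature in Celsius: (1865 - 491.67) × 5/9 = 762.9611°C.
The 72.1 K change is an interval; Kelvin and Celsius degrees are the same size, so ΔC = +72.1°C.
Final Celsius temperature: 762.9611 + 72.1000 = 835.0611°C.
In kelvin: 835.0611 + 273.15 = 1108.21 K.

1108.21 K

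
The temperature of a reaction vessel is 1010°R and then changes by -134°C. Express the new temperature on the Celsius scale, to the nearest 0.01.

Initial temperature in Celsius: (1010 - 491.67) × 5/9 = 287.9611°C.
Final Celsius temperature: 287.9611 - 134.0000 = 153.9611°C.

153.96°C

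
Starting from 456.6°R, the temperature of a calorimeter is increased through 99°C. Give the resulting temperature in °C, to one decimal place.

79.5°C

Initial temperature in Celsius: (456.6 - 491.67) × 5/9 = -19.4833°C.
Final Celsius temperature: -19.4833 + 99.0000 = 79.5167°C.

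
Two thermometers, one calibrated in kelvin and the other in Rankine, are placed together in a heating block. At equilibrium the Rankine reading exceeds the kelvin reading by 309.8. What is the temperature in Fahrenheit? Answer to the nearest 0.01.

237.38°F

Let x be the kelvin reading; then the Rankine reading is 1.8·x.
(1.8·x) - x = 309.8  ⇒  (0.8)·x = 309.8  ⇒  x = 387.2500 K.
In Celsius: 387.25 - 273.15 = 114.1000°C.
In Fahrenheit: 114.1000 × 1.8 + 32 = 237.38°F.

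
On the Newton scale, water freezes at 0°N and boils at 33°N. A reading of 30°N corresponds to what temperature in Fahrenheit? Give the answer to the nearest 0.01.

195.64°F

Linear interpolation between the fixed points: C = (30 - 0) × 100 / (33 - 0) = 90.9091°C.
Then 90.9091 × 1.8 + 32 = 195.64°F.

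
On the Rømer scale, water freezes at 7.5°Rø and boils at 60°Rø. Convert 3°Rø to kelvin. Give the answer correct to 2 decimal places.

Linear interpolation between the fixed points: C = (3 - 7.5) × 100 / (60 - 7.5) = -8.5714°C.
Then -8.5714 + 273.15 = 264.58 K.

264.58 K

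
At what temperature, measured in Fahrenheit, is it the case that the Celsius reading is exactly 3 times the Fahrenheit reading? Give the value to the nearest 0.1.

Let F be the Fahrenheit reading. The Celsius reading is C = 5/9·F - 17.7778.
Require C = 3·F: 5/9·F - 17.7778 = 3·F.
(-22/9)·F = 17.7778  ⇒  F = -7.3.

-7.3°F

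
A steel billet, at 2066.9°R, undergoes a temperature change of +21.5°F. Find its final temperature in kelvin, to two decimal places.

Initial temperature in Celsius: (2066.9 - 491.67) × 5/9 = 875.1278°C.
The 21.5°F change is an interval, so only the factor 5/9 applies: +21.5 × 5/9 = +11.9444°C.
Final Celsius temperature: 875.1278 + 11.9444 = 887.0722°C.
In kelvin: 887.0722 + 273.15 = 1160.22 K.

1160.22 K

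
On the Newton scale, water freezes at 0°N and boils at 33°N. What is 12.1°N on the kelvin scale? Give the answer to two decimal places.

309.82 K

Linear interpolation between the fixed points: C = (12.1 - 0) × 100 / (33 - 0) = 36.6667°C.
Then 36.6667 + 273.15 = 309.82 K.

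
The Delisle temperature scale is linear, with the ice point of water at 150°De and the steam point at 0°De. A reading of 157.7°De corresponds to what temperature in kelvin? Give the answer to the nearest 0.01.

Linear interpolation between the fixed points: C = (157.7 - 150) × 100 / (0 - 150) = -5.1333°C.
Then -5.1333 + 273.15 = 268.02 K.

268.02 K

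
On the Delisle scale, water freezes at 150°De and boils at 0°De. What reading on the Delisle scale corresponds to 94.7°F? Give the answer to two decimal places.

First in Celsius: (94.7 - 32) × 5/9 = 34.8333°C.
Linearly onto the Delisle scale: 150 + (34.8333 / 100) × (0 - 150) = 97.75°De.

97.75°De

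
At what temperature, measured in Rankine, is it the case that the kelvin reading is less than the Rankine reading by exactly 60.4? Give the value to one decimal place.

Let R be the Rankine reading. The kelvin reading is K = 5/9·R.
Require K - R = -60.4: (-4/9)·R = -60.4.
R = (-60.4) / (-4/9) = 135.9.

135.9°R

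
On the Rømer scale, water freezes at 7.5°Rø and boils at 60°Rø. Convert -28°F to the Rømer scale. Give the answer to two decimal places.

-10.00°Rø

First in Celsius: (-28 - 32) × 5/9 = -33.3333°C.
Linearly onto the Rømer scale: 7.5 + (-33.3333 / 100) × (60 - 7.5) = -10.00°Rø.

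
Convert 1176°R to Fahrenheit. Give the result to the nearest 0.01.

716.33°F

In Celsius: (1176 - 491.67) × 5/9 = 380.1833°C.
In Fahrenheit: 380.1833 × 1.8 + 32 = 716.33°F.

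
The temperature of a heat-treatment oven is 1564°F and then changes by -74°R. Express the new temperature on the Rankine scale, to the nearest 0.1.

1949.7°R

Initial temperature in Celsius: (1564 - 32) × 5/9 = 851.1111°C.
The 74°R change is an interval, so only the factor 5/9 applies: -74 × 5/9 = -41.1111°C.
Final Celsius temperature: 851.1111 - 41.1111 = 810.0000°C.
In Rankine: 810.0000 × 1.8 + 491.67 = 1949.7°R.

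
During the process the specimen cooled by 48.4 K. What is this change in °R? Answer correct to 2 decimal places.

87.12°R

For a temperature interval the offset drops out; only the factor 1.8 applies.
48.4 × 1.8 = 87.12.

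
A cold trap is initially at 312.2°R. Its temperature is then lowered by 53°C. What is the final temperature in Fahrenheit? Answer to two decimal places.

Initial temperature in Celsius: (312.2 - 491.67) × 5/9 = -99.7056°C.
Final Celsius temperature: -99.7056 - 53.0000 = -152.7056°C.
In Fahrenheit: -152.7056 × 1.8 + 32 = -242.87°F.

-242.87°F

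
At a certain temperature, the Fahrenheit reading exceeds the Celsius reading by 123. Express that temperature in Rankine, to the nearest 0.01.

Let x be the Celsius reading; then the Fahrenheit reading is 1.8·x + 32.
(1.8·x + 32) - x = 123  ⇒  (0.8)·x = 91  ⇒  x = 113.7500°C.
In Rankine: 113.7500 × 1.8 + 491.67 = 696.42°R.

696.42°R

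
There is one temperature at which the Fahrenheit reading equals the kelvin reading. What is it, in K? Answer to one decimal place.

574.6 K

Let K be the kelvin reading. The Fahrenheit reading is F = 1.8·K - 459.67.
Set F = K: 1.8·K - 459.67 = K.
(0.8)·K = 459.67  ⇒  K = 574.6.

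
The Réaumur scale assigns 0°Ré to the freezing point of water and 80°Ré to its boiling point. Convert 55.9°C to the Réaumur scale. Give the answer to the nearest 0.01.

44.72°Ré

Linearly onto the Réaumur scale: 0 + (55.9000 / 100) × (80 - 0) = 44.72°Ré.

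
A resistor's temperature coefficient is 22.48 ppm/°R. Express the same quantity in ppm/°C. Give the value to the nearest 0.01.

The quantity depends on a temperature interval, so only the ratio of degree sizes applies; the offset between the scales is irrelevant.
A change of 1°C is a change of 1.8°R, so per °C the value is 22.48 × 1.8 = 40.46.

40.46 ppm/°C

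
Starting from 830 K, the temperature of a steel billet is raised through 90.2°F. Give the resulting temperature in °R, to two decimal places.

1584.20°R

Initial temperature in Celsius: 830 - 273.15 = 556.8500°C.
The 90.2°F change is an interval, so only the factor 5/9 applies: +90.2 × 5/9 = +50.1111°C.
Final Celsius temperature: 556.8500 + 50.1111 = 606.9611°C.
In Rankine: 606.9611 × 1.8 + 491.67 = 1584.20°R.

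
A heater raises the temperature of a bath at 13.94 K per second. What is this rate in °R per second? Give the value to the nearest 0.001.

25.092 °R/second

The quantity depends on a temperature interval, so only the ratio of degree sizes applies; the offset between the scales is irrelevant.
A change of 1 K is a change of 1.8°R, so 13.94 × 1.8 = 25.092.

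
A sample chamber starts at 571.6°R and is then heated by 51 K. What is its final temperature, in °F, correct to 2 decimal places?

203.73°F

Initial temperature in Celsius: (571.6 - 491.67) × 5/9 = 44.4056°C.
The 51 K change is an interval; Kelvin and Celsius degrees are the same size, so ΔC = +51°C.
Final Celsius temperature: 44.4056 + 51.0000 = 95.4056°C.
In Fahrenheit: 95.4056 × 1.8 + 32 = 203.73°F.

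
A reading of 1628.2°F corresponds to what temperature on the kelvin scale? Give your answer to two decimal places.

1159.93 K

In Celsius: (1628.2 - 32) × 5/9 = 886.7778°C.
In kelvin: 886.7778 + 273.15 = 1159.93 K.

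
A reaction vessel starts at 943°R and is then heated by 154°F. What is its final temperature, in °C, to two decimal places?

Initial temperature in Celsius: (943 - 491.67) × 5/9 = 250.7389°C.
The 154°F change is an interval, so only the factor 5/9 applies: +154 × 5/9 = +85.5556°C.
Final Celsius temperature: 250.7389 + 85.5556 = 336.2944°C.

336.29°C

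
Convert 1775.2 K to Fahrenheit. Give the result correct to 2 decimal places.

2735.69°F

In Celsius: 1775.2 - 273.15 = 1502.0500°C.
In Fahrenheit: 1502.0500 × 1.8 + 32 = 2735.69°F.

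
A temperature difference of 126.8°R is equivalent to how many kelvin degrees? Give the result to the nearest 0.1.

70.4 K

Only the scale ratio 5/9 matters for a change in temperature.
126.8 × 5/9 = 70.4.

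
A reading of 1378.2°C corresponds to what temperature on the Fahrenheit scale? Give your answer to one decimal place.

2512.8°F

In Fahrenheit: 1378.2000 × 1.8 + 32 = 2512.8°F.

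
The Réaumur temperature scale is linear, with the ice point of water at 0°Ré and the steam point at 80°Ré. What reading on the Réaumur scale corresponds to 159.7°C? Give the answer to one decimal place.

127.8°Ré

Linearly onto the Réaumur scale: 0 + (159.7000 / 100) × (80 - 0) = 127.8°Ré.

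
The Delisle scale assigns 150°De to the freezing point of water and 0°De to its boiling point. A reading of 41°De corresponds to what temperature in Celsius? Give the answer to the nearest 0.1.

Linear interpolation between the fixed points: C = (41 - 150) × 100 / (0 - 150) = 72.6667°C.

72.7°C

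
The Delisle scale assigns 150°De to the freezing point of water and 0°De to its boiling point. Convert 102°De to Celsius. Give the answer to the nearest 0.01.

Linear interpolation between the fixed points: C = (102 - 150) × 100 / (0 - 150) = 32.0000°C.

32.00°C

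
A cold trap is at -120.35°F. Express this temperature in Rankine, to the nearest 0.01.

339.32°R

In Celsius: (-120.35 - 32) × 5/9 = -84.6389°C.
In Rankine: -84.6389 × 1.8 + 491.67 = 339.32°R.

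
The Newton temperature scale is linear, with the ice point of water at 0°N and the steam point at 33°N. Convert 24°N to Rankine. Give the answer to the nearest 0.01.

Linear interpolation between the fixed points: C = (24 - 0) × 100 / (33 - 0) = 72.7273°C.
Then 72.7273 × 1.8 + 491.67 = 622.58°R.

622.58°R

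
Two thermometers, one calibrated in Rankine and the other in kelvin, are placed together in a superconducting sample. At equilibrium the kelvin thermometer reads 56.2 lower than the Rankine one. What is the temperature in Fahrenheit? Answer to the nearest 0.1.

Let x be the Rankine reading; then the kelvin reading is 5/9·x.
(5/9·x) - x = -56.2  ⇒  (-4/9)·x = -56.2  ⇒  x = 126.4500°R.
In Celsius: (126.45 - 491.67) × 5/9 = -202.9000°C.
In Fahrenheit: -202.9000 × 1.8 + 32 = -333.2°F.

-333.2°F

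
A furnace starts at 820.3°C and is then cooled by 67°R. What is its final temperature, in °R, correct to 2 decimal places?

The 67°R change is an interval, so only the factor 5/9 applies: -67 × 5/9 = -37.2222°C.
Final Celsius temperature: 820.3000 - 37.2222 = 783.0778°C.
In Rankine: 783.0778 × 1.8 + 491.67 = 1901.21°R.

1901.21°R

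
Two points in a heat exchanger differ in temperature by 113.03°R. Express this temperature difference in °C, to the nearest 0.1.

62.8°C

For a temperature interval the offset drops out; only the factor 5/9 applies.
113.03 × 5/9 = 62.8.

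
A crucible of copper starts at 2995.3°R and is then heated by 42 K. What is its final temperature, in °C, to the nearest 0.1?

Initial temperature in Celsius: (2995.3 - 491.67) × 5/9 = 1390.9056°C.
The 42 K change is an interval; Kelvin and Celsius degrees are the same size, so ΔC = +42°C.
Final Celsius temperature: 1390.9056 + 42.0000 = 1432.9056°C.

1432.9°C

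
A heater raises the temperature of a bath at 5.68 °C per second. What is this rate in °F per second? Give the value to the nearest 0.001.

Since only a temperature interval is involved, the additive offset between the scales drops out.
A change of 1°C is a change of 1.8°F, so 5.68 × 1.8 = 10.224.

10.224 °F/second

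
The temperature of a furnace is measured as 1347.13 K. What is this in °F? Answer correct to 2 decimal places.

1965.16°F

In Celsius: 1347.13 - 273.15 = 1073.9800°C.
In Fahrenheit: 1073.9800 × 1.8 + 32 = 1965.16°F.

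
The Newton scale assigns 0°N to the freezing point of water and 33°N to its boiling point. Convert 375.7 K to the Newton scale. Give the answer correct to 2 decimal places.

First in Celsius: 375.7 - 273.15 = 102.5500°C.
Linearly onto the Newton scale: 0 + (102.5500 / 100) × (33 - 0) = 33.84°N.

33.84°N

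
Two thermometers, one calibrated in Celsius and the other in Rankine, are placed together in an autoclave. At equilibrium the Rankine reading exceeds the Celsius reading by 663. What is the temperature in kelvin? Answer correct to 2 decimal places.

487.31 K

Let x be the Celsius reading; then the Rankine reading is 1.8·x + 491.67.
(1.8·x + 491.67) - x = 663  ⇒  (0.8)·x = 171.33  ⇒  x = 214.1625°C.
In kelvin: 214.1625 + 273.15 = 487.31 K.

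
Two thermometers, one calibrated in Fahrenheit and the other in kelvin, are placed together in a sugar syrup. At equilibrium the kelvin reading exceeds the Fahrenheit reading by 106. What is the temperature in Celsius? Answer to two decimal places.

168.94°C

Let x be the Fahrenheit reading; then the kelvin reading is 5/9·x + 255.372.
(5/9·x + 255.372) - x = 106  ⇒  (-4/9)·x = -149.372  ⇒  x = 336.0875°F.
In Celsius: (336.0875 - 32) × 5/9 = 168.94°C.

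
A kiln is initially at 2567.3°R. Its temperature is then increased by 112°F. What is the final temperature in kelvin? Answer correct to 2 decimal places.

Initial temperature in Celsius: (2567.3 - 491.67) × 5/9 = 1153.1278°C.
The 112°F change is an interval, so only the factor 5/9 applies: +112 × 5/9 = +62.2222°C.
Final Celsius temperature: 1153.1278 + 62.2222 = 1215.3500°C.
In kelvin: 1215.3500 + 273.15 = 1488.50 K.

1488.50 K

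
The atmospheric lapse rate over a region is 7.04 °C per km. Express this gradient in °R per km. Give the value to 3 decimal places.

The quantity depends on a temperature interval, so only the ratio of degree sizes applies; the offset between the scales is irrelevant.
A change of 1°C is a change of 1.8°R, so 7.04 × 1.8 = 12.672.

12.672 °R/km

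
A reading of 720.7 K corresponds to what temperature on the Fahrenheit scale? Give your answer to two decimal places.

837.59°F

In Celsius: 720.7 - 273.15 = 447.5500°C.
In Fahrenheit: 447.5500 × 1.8 + 32 = 837.59°F.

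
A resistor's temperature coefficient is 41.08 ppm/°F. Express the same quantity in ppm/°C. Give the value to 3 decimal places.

Since only a temperature interval is involved, the additive offset between the scales drops out.
A change of 1°C is a change of 1.8°F, so per °C the value is 41.08 × 1.8 = 73.944.

73.944 ppm/°C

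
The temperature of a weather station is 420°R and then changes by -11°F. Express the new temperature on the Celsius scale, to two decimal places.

Initial temperature in Celsius: (420 - 491.67) × 5/9 = -39.8167°C.
The 11°F change is an interval, so only the factor 5/9 applies: -11 × 5/9 = -6.1111°C.
Final Celsius temperature: -39.8167 - 6.1111 = -45.9278°C.

-45.93°C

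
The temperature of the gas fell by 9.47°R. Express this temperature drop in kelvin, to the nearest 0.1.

An interval of 1°R corresponds to 5/9 K.
9.47 × 5/9 = 5.3.

5.3 K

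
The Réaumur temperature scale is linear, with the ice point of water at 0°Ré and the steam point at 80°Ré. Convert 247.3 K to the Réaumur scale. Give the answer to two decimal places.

First in Celsius: 247.3 - 273.15 = -25.8500°C.
Linearly onto the Réaumur scale: 0 + (-25.8500 / 100) × (80 - 0) = -20.68°Ré.

-20.68°Ré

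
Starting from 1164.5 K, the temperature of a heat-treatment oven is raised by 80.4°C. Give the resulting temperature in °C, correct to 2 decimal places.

Initial temperature in Celsius: 1164.5 - 273.15 = 891.3500°C.
Final Celsius temperature: 891.3500 + 80.4000 = 971.7500°C.

971.75°C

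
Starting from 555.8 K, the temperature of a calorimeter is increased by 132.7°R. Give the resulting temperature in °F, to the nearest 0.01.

Initial temperature in Celsius: 555.8 - 273.15 = 282.6500°C.
The 132.7°R change is an interval, so only the factor 5/9 applies: +132.7 × 5/9 = +73.7222°C.
Final Celsius temperature: 282.6500 + 73.7222 = 356.3722°C.
In Fahrenheit: 356.3722 × 1.8 + 32 = 673.47°F.

673.47°F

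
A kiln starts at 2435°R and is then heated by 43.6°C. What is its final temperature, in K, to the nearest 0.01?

Initial temperature in Celsius: (2435 - 491.67) × 5/9 = 1079.6278°C.
Final Celsius temperature: 1079.6278 + 43.6000 = 1123.2278°C.
In kelvin: 1123.2278 + 273.15 = 1396.38 K.

1396.38 K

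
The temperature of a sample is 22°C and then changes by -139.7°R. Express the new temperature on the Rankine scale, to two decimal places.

391.57°R

The 139.7°R change is an interval, so only the factor 5/9 applies: -139.7 × 5/9 = -77.6111°C.
Final Celsius temperature: 22.0000 - 77.6111 = -55.6111°C.
In Rankine: -55.6111 × 1.8 + 491.67 = 391.57°R.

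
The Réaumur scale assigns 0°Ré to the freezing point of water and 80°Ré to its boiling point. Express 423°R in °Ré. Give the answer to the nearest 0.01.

-30.52°Ré

First in Celsius: (423 - 491.67) × 5/9 = -38.1500°C.
Linearly onto the Réaumur scale: 0 + (-38.1500 / 100) × (80 - 0) = -30.52°Ré.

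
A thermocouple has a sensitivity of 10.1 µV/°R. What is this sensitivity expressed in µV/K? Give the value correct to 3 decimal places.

Since only a temperature interval is involved, the additive offset between the scales drops out.
A change of 1 K is a change of 1.8°R, so per K the value is 10.1 × 1.8 = 18.180.

18.180 µV/K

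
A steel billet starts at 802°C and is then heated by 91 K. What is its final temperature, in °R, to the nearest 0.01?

2099.07°R

The 91 K change is an interval; Kelvin and Celsius degrees are the same size, so ΔC = +91°C.
Final Celsius temperature: 802.0000 + 91.0000 = 893.0000°C.
In Rankine: 893.0000 × 1.8 + 491.67 = 2099.07°R.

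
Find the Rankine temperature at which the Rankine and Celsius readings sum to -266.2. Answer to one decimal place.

4.5°R

Let R be the Rankine reading. The Celsius reading is C = 5/9·R - 273.15.
Require R + C = -266.2: (14/9)·R - 273.15 = -266.2.
R = (-266.2 + 273.15) / (14/9) = 4.5.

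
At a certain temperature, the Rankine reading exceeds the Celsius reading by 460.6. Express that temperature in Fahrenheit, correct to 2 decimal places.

Let x be the Celsius reading; then the Rankine reading is 1.8·x + 491.67.
(1.8·x + 491.67) - x = 460.6  ⇒  (0.8)·x = -31.07  ⇒  x = -38.8375°C.
In Fahrenheit: -38.8375 × 1.8 + 32 = -37.91°F.

-37.91°F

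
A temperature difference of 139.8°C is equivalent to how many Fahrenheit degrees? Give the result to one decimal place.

251.6°F

Only the scale ratio 1.8 matters for a change in temperature.
139.8 × 1.8 = 251.6.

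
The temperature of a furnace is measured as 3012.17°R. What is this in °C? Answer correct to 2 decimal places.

1400.28°C

In Celsius: (3012.17 - 491.67) × 5/9 = 1400.2778°C.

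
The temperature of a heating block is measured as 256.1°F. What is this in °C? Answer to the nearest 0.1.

In Celsius: (256.1 - 32) × 5/9 = 124.5000°C.

124.5°C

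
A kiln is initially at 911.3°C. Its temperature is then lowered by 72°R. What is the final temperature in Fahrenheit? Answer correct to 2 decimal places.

The 72°R change is an interval, so only the factor 5/9 applies: -72 × 5/9 = -40.0000°C.
Final Celsius temperature: 911.3000 - 40.0000 = 871.3000°C.
In Fahrenheit: 871.3000 × 1.8 + 32 = 1600.34°F.

1600.34°F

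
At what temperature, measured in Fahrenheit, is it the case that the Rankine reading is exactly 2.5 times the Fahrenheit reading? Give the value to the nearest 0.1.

Let F be the Fahrenheit reading. The Rankine reading is R = 1·F + 459.67.
Require R = 2.5·F: 1·F + 459.67 = 2.5·F.
(-1.5)·F = -459.67  ⇒  F = 306.4.

306.4°F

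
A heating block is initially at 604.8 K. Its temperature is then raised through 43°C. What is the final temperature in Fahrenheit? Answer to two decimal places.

Initial temperature in Celsius: 604.8 - 273.15 = 331.6500°C.
Final Celsius temperature: 331.6500 + 43.0000 = 374.6500°C.
In Fahrenheit: 374.6500 × 1.8 + 32 = 706.37°F.

706.37°F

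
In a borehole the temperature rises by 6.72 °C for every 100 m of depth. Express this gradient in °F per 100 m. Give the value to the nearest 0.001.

The quantity depends on a temperature interval, so only the ratio of degree sizes applies; the offset between the scales is irrelevant.
A change of 1°C is a change of 1.8°F, so 6.72 × 1.8 = 12.096.

12.096 °F/100 m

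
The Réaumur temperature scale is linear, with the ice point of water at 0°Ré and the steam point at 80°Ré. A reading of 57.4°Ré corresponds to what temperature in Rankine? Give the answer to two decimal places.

Linear interpolation between the fixed points: C = (57.4 - 0) × 100 / (80 - 0) = 71.7500°C.
Then 71.7500 × 1.8 + 491.67 = 620.82°R.

620.82°R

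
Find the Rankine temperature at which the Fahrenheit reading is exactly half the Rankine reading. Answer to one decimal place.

919.3°R

Let R be the Rankine reading. The Fahrenheit reading is F = 1·R - 459.67.
Require F = 0.5·R: 1·R - 459.67 = 0.5·R.
(0.5)·R = 459.67  ⇒  R = 919.3.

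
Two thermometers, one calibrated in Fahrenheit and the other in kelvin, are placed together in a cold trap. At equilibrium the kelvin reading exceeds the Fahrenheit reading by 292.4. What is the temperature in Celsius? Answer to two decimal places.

-64.06°C

Let x be the Fahrenheit reading; then the kelvin reading is 5/9·x + 255.372.
(5/9·x + 255.372) - x = 292.4  ⇒  (-4/9)·x = 37.0278  ⇒  x = -83.3125°F.
In Celsius: (-83.3125 - 32) × 5/9 = -64.06°C.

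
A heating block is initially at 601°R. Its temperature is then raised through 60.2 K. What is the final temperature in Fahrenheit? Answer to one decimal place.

249.7°F

Initial temperature in Celsius: (601 - 491.67) × 5/9 = 60.7389°C.
The 60.2 K change is an interval; Kelvin and Celsius degrees are the same size, so ΔC = +60.2°C.
Final Celsius temperature: 60.7389 + 60.2000 = 120.9389°C.
In Fahrenheit: 120.9389 × 1.8 + 32 = 249.7°F.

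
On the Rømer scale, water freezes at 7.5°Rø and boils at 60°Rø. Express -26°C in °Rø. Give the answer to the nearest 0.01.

-6.15°Rø

Linearly onto the Rømer scale: 7.5 + (-26.0000 / 100) × (60 - 7.5) = -6.15°Rø.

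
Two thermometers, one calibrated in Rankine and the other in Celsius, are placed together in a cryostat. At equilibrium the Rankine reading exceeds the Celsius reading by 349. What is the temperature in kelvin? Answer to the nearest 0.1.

94.8 K

Let x be the Rankine reading; then the Celsius reading is 5/9·x - 273.15.
(5/9·x - 273.15) - x = -349  ⇒  (-4/9)·x = -75.85  ⇒  x = 170.6625°R.
In Celsius: (170.6625 - 491.67) × 5/9 = -178.3375°C.
In kelvin: -178.3375 + 273.15 = 94.8 K.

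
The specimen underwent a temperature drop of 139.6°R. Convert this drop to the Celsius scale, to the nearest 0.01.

77.56°C

An interval of 1°R corresponds to 5/9°C.
139.6 × 5/9 = 77.56.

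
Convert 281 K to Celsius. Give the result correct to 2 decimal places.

In Celsius: 281 - 273.15 = 7.8500°C.

7.85°C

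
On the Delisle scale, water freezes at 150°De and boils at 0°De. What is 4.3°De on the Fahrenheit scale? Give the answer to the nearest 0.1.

206.8°F

Linear interpolation between the fixed points: C = (4.3 - 150) × 100 / (0 - 150) = 97.1333°C.
Then 97.1333 × 1.8 + 32 = 206.8°F.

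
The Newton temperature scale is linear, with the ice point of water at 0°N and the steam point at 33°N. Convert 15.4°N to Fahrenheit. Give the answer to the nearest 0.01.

116.00°F

Linear interpolation between the fixed points: C = (15.4 - 0) × 100 / (33 - 0) = 46.6667°C.
Then 46.6667 × 1.8 + 32 = 116.00°F.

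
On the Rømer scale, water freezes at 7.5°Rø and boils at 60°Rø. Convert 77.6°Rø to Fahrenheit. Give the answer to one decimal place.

Linear interpolation between the fixed points: C = (77.6 - 7.5) × 100 / (60 - 7.5) = 133.5238°C.
Then 133.5238 × 1.8 + 32 = 272.3°F.

272.3°F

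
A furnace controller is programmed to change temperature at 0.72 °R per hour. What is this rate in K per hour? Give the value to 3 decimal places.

0.400 K/hour

Since only a temperature interval is involved, the additive offset between the scales drops out.
A change of 1°R is a change of 5/9 K, so 0.72 × 5/9 = 0.400.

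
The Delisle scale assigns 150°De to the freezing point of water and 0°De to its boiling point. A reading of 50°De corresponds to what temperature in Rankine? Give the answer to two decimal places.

Linear interpolation between the fixed points: C = (50 - 150) × 100 / (0 - 150) = 66.6667°C.
Then 66.6667 × 1.8 + 491.67 = 611.67°R.

611.67°R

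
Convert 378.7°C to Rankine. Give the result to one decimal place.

1173.3°R

In Rankine: 378.7000 × 1.8 + 491.67 = 1173.3°R.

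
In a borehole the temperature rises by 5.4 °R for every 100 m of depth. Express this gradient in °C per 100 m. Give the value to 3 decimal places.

3.000 °C/100 m

The quantity depends on a temperature interval, so only the ratio of degree sizes applies; the offset between the scales is irrelevant.
A change of 1°R is a change of 5/9°C, so 5.4 × 5/9 = 3.000.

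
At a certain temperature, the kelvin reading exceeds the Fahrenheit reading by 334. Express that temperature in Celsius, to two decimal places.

-116.06°C

Let x be the kelvin reading; then the Fahrenheit reading is 1.8·x - 459.67.
(1.8·x - 459.67) - x = -334  ⇒  (0.8)·x = 125.67  ⇒  x = 157.0875 K.
In Celsius: 157.0875 - 273.15 = -116.06°C.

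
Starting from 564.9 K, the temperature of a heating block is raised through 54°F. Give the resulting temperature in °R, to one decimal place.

1070.8°R

Initial temperature in Celsius: 564.9 - 273.15 = 291.7500°C.
The 54°F change is an interval, so only the factor 5/9 applies: +54 × 5/9 = +30.0000°C.
Final Celsius temperature: 291.7500 + 30.0000 = 321.7500°C.
In Rankine: 321.7500 × 1.8 + 491.67 = 1070.8°R.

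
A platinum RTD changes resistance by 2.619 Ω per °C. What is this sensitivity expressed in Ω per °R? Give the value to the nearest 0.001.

The quantity depends on a temperature interval, so only the ratio of degree sizes applies; the offset between the scales is irrelevant.
A change of 1°R is a change of 5/9°C, so per °R the value is 2.619 × 5/9 = 1.455.

1.455 Ω per °R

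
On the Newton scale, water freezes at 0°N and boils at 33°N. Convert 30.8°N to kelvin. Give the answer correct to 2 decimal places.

366.48 K

Linear interpolation between the fixed points: C = (30.8 - 0) × 100 / (33 - 0) = 93.3333°C.
Then 93.3333 + 273.15 = 366.48 K.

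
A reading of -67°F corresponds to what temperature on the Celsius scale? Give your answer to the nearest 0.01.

In Celsius: (-67 - 32) × 5/9 = -55.0000°C.

-55.00°C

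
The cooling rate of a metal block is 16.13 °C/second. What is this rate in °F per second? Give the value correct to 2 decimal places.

The quantity depends on a temperature interval, so only the ratio of degree sizes applies; the offset between the scales is irrelevant.
A change of 1°C is a change of 1.8°F, so 16.13 × 1.8 = 29.03.

29.03 °F/second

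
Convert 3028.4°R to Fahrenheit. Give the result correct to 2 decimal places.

2568.73°F

In Celsius: (3028.4 - 491.67) × 5/9 = 1409.2944°C.
In Fahrenheit: 1409.2944 × 1.8 + 32 = 2568.73°F.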